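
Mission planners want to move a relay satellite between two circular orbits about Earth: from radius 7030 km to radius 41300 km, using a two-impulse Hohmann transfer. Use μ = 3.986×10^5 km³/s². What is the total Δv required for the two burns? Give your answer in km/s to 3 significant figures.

Δv = 3.75 km/s

The Hohmann ellipse has a_t = (r₁ + r₂)/2 = 24165 km.
Circular speed at r₁: v₁ = √(μ/r₁) = √(3.986×10^5/7030) = 7.530 km/s.
On the transfer ellipse at r₁, vis-viva equation gives v_p = √[μ(2/r₁ − 1/a_t)] = 9.844 km/s.
First burn Δv₁ = |v_p − v₁| = 2.314 km/s.
Circular speed at r₂: v₂ = √(μ/r₂) = 3.107 km/s.
Transfer-orbit speed at r₂: v_a = √[μ(2/r₂ − 1/a_t)] = 1.676 km/s.
Second burn Δv₂ = |v₂ − v_a| = 1.431 km/s.
Δv = Δv₁ + Δv₂ = 2.314 + 1.431 = 3.745 km/s.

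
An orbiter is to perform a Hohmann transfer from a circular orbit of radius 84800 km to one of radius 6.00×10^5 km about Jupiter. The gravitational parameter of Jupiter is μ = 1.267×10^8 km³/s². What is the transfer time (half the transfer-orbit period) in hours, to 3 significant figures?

The Hohmann ellipse has a_t = (r₁ + r₂)/2 = 3.424×10^5 km.
By Kepler's third law the transfer-orbit period is T = 2π√(a_t³/μ), so t = T/2 = 55920 s.
Converting: 55920 s ÷ 3600 s/hour = 15.5 hours.

t = 15.5 hours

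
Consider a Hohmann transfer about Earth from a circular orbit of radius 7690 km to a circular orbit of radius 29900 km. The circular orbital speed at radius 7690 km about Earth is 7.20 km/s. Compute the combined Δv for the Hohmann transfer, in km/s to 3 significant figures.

From the circular-orbit relation v² = μ/r at r = 7690 km: μ = v²r = (7.20)² × 7690 = 3.98650×10^5 km³/s².
Transfer-ellipse semi-major axis a_t = (r₁ + r₂)/2 = (7690 + 29900)/2 = 18795 km.
Circular speed at r₁: v₁ = √(μ/r₁) = √(3.98650×10^5/7690) = 7.200 km/s.
On the transfer ellipse at r₁, vis-viva gives v_p = √[μ(2/r₁ − 1/a_t)] = 9.081 km/s.
First burn Δv₁ = |v_p − v₁| = 1.881 km/s.
Circular speed at r₂: v₂ = √(μ/r₂) = 3.6514 km/s.
Transfer-orbit speed at r₂: v_a = √[μ(2/r₂ − 1/a_t)] = 2.3356 km/s.
Second burn Δv₂ = |v₂ − v_a| = 1.316 km/s.
Total Δv = Δv₁ + Δv₂ = 3.197 km/s.

Δv = 3.20 km/s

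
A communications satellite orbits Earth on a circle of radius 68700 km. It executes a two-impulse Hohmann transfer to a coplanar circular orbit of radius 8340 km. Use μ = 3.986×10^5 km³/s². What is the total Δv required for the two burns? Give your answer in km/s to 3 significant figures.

Transfer-ellipse semi-major axis a_t = (r₁ + r₂)/2 = (68700 + 8340)/2 = 38520 km.
Circular speed at r₁: v₁ = √(μ/r₁) = √(3.986×10^5/68700) = 2.409 km/s.
On the transfer ellipse at r₁, vis-viva gives v_a = √[μ(2/r₁ − 1/a_t)] = 1.121 km/s.
First burn Δv₁ = |v_a − v₁| = 1.288 km/s.
At r₂, v₂ = √(μ/r₂) = 6.9133 km/s.
Transfer-orbit speed at r₂: v_p = √[μ(2/r₂ − 1/a_t)] = 9.2325 km/s.
Second burn Δv₂ = |v₂ − v_p| = 2.319 km/s.
Δv = Δv₁ + Δv₂ = 1.288 + 2.319 = 3.607 km/s.

Δv = 3.61 km/s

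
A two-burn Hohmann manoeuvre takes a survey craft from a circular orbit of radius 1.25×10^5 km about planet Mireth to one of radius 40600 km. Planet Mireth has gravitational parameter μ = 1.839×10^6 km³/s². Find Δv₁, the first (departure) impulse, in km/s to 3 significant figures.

Transfer-ellipse semi-major axis a_t = (r₁ + r₂)/2 = (1.250×10^5 + 40600)/2 = 82800 km.
Circular speed at r = 1.250×10^5 km: v_c = √(μ/r) = 3.836 km/s.
Vis-viva on the transfer ellipse at r = 1.250×10^5 km gives v_t = √[μ(2/r − 1/a_t)] = 2.686 km/s.
Δv₁ = |v_t − v_c| = |2.686 − 3.836| = 1.150 km/s.

Δv₁ = 1.15 km/s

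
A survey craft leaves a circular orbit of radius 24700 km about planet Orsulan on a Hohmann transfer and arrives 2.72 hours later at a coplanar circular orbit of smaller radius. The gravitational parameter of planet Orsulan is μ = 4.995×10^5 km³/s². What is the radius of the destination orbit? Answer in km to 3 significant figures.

r₂ = 9160 km

Transfer time t = 2.72 hours = 9792 s, and t = π√(a_t³/μ).
So a_t = (μ t²/π²)^(1/3) = (4.995×10^5 × (9792)² / π²)^(1/3) = 16930 km.
Since a_t = (r₁ + r₂)/2, r₂ = 2a_t − r₁ = 2×16930 − 24700 = 9160 km.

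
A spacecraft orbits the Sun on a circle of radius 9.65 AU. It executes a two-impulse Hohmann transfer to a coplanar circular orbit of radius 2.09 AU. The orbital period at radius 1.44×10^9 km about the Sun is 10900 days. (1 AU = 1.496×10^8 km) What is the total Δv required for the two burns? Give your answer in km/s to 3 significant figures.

Δv = 9.69 km/s

From Kepler's third law T² = 4π²r³/μ at r = 1.44×10^9 km, T = 10900 days = 10900 × 86400 s = 9.4176×10^8 s: μ = 4π²r³/T² = 1.32913×10^11 km³/s².
In km: r₁ = 9.65 × 1.496×10^8 = 1.44364×10^9 km; r₂ = 2.09 × 1.496×10^8 = 3.12664×10^8 km.
Semi-major axis of the transfer orbit: a_t = (1.44364×10^9 + 3.12664×10^8)/2 = 8.78152×10^8 km.
At r₁ the circular-orbit speed is v₁ = √(μ/r₁) = 9.59520 km/s.
Transfer-orbit speed at r₁ (vis-viva equation): v_a = √[μ(2/r₁ − 1/a_t)] = 5.72543 km/s.
First burn Δv₁ = |v_a − v₁| = 3.86977 km/s.
At r₂, v₂ = √(μ/r₂) = 20.61790 km/s.
Transfer-orbit speed at r₂: v_p = √[μ(2/r₂ − 1/a_t)] = 26.43559 km/s.
Second burn Δv₂ = |v₂ − v_p| = 5.81769 km/s.
Δv = Δv₁ + Δv₂ = 3.86977 + 5.81769 = 9.687 km/s.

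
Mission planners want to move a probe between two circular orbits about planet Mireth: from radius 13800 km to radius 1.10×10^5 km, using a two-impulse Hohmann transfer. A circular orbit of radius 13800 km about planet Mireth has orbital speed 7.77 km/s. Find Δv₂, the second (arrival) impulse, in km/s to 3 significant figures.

From the circular-orbit relation v² = μ/r at r = 13800 km: μ = v²r = (7.77)² × 13800 = 8.33146×10^5 km³/s².
Transfer-ellipse semi-major axis a_t = (r₁ + r₂)/2 = (13800 + 1.100×10^5)/2 = 61900 km.
Circular speed at r = 1.100×10^5 km: v_c = √(μ/r) = 2.752 km/s.
Vis-viva on the transfer ellipse at r = 1.100×10^5 km gives v_t = √[μ(2/r − 1/a_t)] = 1.299 km/s.
Δv₂ = |v_t − v_c| = |1.299 − 2.752| = 1.453 km/s.

Δv₂ = 1.45 km/s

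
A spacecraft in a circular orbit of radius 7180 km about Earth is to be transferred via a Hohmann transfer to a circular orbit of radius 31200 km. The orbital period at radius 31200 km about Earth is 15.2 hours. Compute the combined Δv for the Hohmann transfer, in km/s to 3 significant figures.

From Kepler's third law T² = 4π²r³/μ at r = 31200 km, T = 15.2 hours = 15.2 × 3600 s = 54720 s: μ = 4π²r³/T² = 4.00434×10^5 km³/s².
The Hohmann ellipse has a_t = (r₁ + r₂)/2 = 19190 km.
At r₁ the circular-orbit speed is v₁ = √(μ/r₁) = 7.467985 km/s.
Transfer-orbit speed at r₁ (v² = μ(2/r − 1/a)): v_p = √[μ(2/r₁ − 1/a_t)] = 9.522331 km/s.
First burn Δv₁ = |v_p − v₁| = 2.05435 km/s.
Circular speed at r₂: v₂ = √(μ/r₂) = 3.58252 km/s.
Transfer-orbit speed at r₂: v_a = √[μ(2/r₂ − 1/a_t)] = 2.19136 km/s.
Second burn Δv₂ = |v₂ − v_a| = 1.39116 km/s.
Total Δv = Δv₁ + Δv₂ = 3.446 km/s.

Δv = 3.45 km/s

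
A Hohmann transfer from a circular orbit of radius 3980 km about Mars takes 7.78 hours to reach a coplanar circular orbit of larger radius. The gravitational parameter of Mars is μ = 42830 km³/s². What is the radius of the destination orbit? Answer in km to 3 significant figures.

r₂ = 26100 km

Transfer time t = 7.78 hours = 28008 s, and t = π√(a_t³/μ).
So a_t = (μ t²/π²)^(1/3) = (42830 × (28008)² / π²)^(1/3) = 15043 km.
Since a_t = (r₁ + r₂)/2, r₂ = 2a_t − r₁ = 2×15043 − 3980 = 26106 km.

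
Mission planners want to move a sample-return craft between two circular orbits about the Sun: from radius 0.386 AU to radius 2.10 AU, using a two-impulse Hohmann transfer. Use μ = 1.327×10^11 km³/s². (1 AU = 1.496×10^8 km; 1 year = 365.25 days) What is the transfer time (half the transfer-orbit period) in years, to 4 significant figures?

In km: r₁ = 0.386 × 1.496×10^8 = 5.77456×10^7 km; r₂ = 2.10 × 1.496×10^8 = 3.1416×10^8 km.
Semi-major axis of the transfer orbit: a_t = (5.77456×10^7 + 3.1416×10^8)/2 = 1.859528×10^8 km.
Half the transfer-orbit period gives t = π√(a_t³/μ) = 2.187×10^7 s.
Converting: 2.187×10^7 s ÷ 3.15576×10^7 s/year (365.25 × 86400) = 0.6930 years.

t = 0.6930 years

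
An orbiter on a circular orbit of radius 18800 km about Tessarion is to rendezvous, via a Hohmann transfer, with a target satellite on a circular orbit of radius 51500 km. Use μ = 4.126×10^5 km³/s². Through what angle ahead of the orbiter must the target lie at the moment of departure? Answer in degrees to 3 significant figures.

φ = 78.5°

The Hohmann ellipse has a_t = (r₁ + r₂)/2 = 35150 km.
Transfer time t = π√(a_t³/μ) = 32230 s.
The target's mean motion on its circular orbit is ω₂ = √(μ/r₂³) = 5.496×10^-5 rad/s.
Angle swept by the target during transfer: ω₂·t = 1.771 rad = 101.5°.
The orbiter traverses 180° on the transfer ellipse, so the target must lead by 180° − 101.5° = 78.5°.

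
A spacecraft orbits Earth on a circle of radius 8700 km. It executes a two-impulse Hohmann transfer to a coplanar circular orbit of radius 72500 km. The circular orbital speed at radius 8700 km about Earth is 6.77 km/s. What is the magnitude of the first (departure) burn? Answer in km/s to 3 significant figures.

Δv₁ = 2.28 km/s

From the circular-orbit relation v² = μ/r at r = 8700 km: μ = v²r = (6.77)² × 8700 = 3.98746×10^5 km³/s².
Transfer-ellipse semi-major axis a_t = (r₁ + r₂)/2 = (8700 + 72500)/2 = 40600 km.
Circular speed at r = 8700 km: v_c = √(μ/r) = 6.770 km/s.
Vis-viva on the transfer ellipse at r = 8700 km gives v_t = √[μ(2/r − 1/a_t)] = 9.047 km/s.
Δv₁ = |v_t − v_c| = |9.047 − 6.770| = 2.277 km/s.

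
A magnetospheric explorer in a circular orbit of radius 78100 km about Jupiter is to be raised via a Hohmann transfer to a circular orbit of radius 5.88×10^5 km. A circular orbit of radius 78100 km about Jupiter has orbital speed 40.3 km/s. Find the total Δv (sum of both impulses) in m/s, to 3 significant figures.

Δv = 20800 m/s

From the circular-orbit relation v² = μ/r at r = 78100 km: μ = v²r = (40.3)² × 78100 = 1.26841×10^8 km³/s².
The Hohmann ellipse has a_t = (r₁ + r₂)/2 = 3.3305×10^5 km.
Circular speed at r₁: v₁ = √(μ/r₁) = √(1.26841×10^8/78100) = 40.300 km/s.
On the transfer ellipse at r₁, vis-viva equation gives v_p = √[μ(2/r₁ − 1/a_t)] = 53.547 km/s.
First burn Δv₁ = |v_p − v₁| = 13.247 km/s.
At r₂, v₂ = √(μ/r₂) = 14.6873 km/s.
Transfer-orbit speed at r₂: v_a = √[μ(2/r₂ − 1/a_t)] = 7.11234 km/s.
Second burn Δv₂ = |v₂ − v_a| = 7.5750 km/s.
Total Δv = Δv₁ + Δv₂ = 20.82 km/s.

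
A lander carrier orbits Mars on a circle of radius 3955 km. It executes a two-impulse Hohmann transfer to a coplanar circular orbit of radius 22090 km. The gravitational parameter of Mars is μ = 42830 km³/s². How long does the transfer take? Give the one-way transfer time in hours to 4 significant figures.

The Hohmann ellipse has a_t = (r₁ + r₂)/2 = 13022.5 km.
Transfer time t = π√(a_t³/μ) = π√((13022.5)³ / 42830) = 22559 s.
Converting: 22559 s ÷ 3600 s/hour = 6.266 hours.

t = 6.266 hours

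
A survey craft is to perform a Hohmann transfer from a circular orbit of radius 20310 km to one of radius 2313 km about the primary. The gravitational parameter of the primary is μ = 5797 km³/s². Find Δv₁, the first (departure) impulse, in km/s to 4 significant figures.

Δv₁ = 0.2927 km/s

Transfer-ellipse semi-major axis a_t = (r₁ + r₂)/2 = (20310 + 2313)/2 = 11311.5 km.
On the circular orbit at r = 20310 km, v_c = √(μ/r) = 0.5343 km/s.
Vis-viva on the transfer ellipse at r = 20310 km gives v_t = √[μ(2/r − 1/a_t)] = 0.2416 km/s.
Δv₁ = |v_t − v_c| = |0.2416 − 0.5343| = 0.2927 km/s.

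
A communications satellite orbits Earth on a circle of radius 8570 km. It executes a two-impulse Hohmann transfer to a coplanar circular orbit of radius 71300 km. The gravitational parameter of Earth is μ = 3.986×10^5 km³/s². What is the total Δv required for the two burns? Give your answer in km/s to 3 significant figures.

Transfer-ellipse semi-major axis a_t = (r₁ + r₂)/2 = (8570 + 71300)/2 = 39935 km.
Circular speed at r₁: v₁ = √(μ/r₁) = √(3.986×10^5/8570) = 6.820 km/s.
Transfer-orbit speed at r₁ (vis-viva equation): v_p = √[μ(2/r₁ − 1/a_t)] = 9.113 km/s.
First burn Δv₁ = |v_p − v₁| = 2.293 km/s.
Circular speed at r₂: v₂ = √(μ/r₂) = 2.364 km/s.
Transfer-orbit speed at r₂: v_a = √[μ(2/r₂ − 1/a_t)] = 1.095 km/s.
Second burn Δv₂ = |v₂ − v_a| = 1.269 km/s.
Total Δv = Δv₁ + Δv₂ = 3.562 km/s.

Δv = 3.56 km/s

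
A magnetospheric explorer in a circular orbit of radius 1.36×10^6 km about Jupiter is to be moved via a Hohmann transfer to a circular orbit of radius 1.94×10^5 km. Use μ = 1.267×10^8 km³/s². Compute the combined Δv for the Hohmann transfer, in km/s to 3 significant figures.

The Hohmann ellipse has a_t = (r₁ + r₂)/2 = 7.770×10^5 km.
Circular speed at r₁: v₁ = √(μ/r₁) = √(1.267×10^8/1.360×10^6) = 9.652 km/s.
On the transfer ellipse at r₁, vis-viva gives v_a = √[μ(2/r₁ − 1/a_t)] = 4.823 km/s.
First burn Δv₁ = |v_a − v₁| = 4.829 km/s.
At r₂, v₂ = √(μ/r₂) = 25.556 km/s.
Transfer-orbit speed at r₂: v_p = √[μ(2/r₂ − 1/a_t)] = 33.810 km/s.
Second burn Δv₂ = |v₂ − v_p| = 8.254 km/s.
Total Δv = Δv₁ + Δv₂ = 13.08 km/s.

Δv = 13.1 km/s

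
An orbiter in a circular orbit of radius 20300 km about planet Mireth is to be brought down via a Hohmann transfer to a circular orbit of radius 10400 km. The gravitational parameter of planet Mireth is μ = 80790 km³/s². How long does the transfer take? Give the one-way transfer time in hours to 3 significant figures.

t = 5.84 hours

Semi-major axis of the transfer orbit: a_t = (20300 + 10400)/2 = 15350 km.
Half the transfer-orbit period gives t = π√(a_t³/μ) = 21020 s.
Converting: 21020 s ÷ 3600 s/hour = 5.84 hours.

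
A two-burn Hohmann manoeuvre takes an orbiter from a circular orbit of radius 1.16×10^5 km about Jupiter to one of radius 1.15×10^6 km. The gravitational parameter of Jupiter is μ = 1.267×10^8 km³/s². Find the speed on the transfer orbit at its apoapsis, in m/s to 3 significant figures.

v = 4490 m/s

The Hohmann ellipse has a_t = (r₁ + r₂)/2 = 6.330×10^5 km.
At apoapsis, r = 1.150×10^6 km.
From the vis-viva equation, v = √[μ(2/r − 1/a_t)] = 4.493 km/s.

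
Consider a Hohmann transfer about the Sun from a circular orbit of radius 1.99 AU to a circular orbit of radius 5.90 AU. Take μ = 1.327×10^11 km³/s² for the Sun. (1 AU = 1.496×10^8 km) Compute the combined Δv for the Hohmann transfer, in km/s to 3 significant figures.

Δv = 8.26 km/s

In km: r₁ = 1.99 × 1.496×10^8 = 2.97704×10^8 km; r₂ = 5.90 × 1.496×10^8 = 8.8264×10^8 km.
The Hohmann ellipse has a_t = (r₁ + r₂)/2 = 5.90172×10^8 km.
At r₁ the circular-orbit speed is v₁ = √(μ/r₁) = 21.1127 km/s.
Transfer-orbit speed at r₁ (vis-viva equation): v_p = √[μ(2/r₁ − 1/a_t)] = 25.8194 km/s.
First burn Δv₁ = |v_p − v₁| = 4.707 km/s.
Circular speed at r₂: v₂ = √(μ/r₂) = 12.262 km/s.
Transfer-orbit speed at r₂: v_a = √[μ(2/r₂ − 1/a_t)] = 8.7086 km/s.
Second burn Δv₂ = |v₂ − v_a| = 3.553 km/s.
Total Δv = Δv₁ + Δv₂ = 8.260 km/s.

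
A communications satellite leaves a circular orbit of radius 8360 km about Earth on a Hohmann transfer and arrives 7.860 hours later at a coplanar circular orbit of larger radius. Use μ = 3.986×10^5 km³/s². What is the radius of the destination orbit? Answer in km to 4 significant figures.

Transfer time t = 7.860 hours = 28296 s, and t = π√(a_t³/μ).
So a_t = (μ t²/π²)^(1/3) = (3.986×10^5 × (28296)² / π²)^(1/3) = 31859 km.
Since a_t = (r₁ + r₂)/2, r₂ = 2a_t − r₁ = 2×31859 − 8360 = 55358 km.

r₂ = 55360 km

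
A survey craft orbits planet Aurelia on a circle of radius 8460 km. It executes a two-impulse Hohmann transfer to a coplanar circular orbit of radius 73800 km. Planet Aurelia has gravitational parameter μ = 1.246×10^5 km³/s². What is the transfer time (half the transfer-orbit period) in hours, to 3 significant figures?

t = 20.6 hours

Semi-major axis of the transfer orbit: a_t = (8460 + 73800)/2 = 41130 km.
Half the transfer-orbit period gives t = π√(a_t³/μ) = 74240 s.
Converting: 74240 s ÷ 3600 s/hour = 20.6 hours.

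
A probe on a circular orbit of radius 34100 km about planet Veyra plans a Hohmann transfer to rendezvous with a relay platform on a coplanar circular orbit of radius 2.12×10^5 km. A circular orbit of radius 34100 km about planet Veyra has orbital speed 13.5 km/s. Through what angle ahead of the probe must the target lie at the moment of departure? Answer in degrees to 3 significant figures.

φ = 100°

From the circular-orbit relation v² = μ/r at r = 34100 km: μ = v²r = (13.5)² × 34100 = 6.21472×10^6 km³/s².
The Hohmann ellipse has a_t = (r₁ + r₂)/2 = 1.2305×10^5 km.
Transfer time t = π√(a_t³/μ) = 54395 s.
Target angular speed ω₂ = √(μ/r₂³) = 2.5539×10^-5 rad/s.
Angle swept by the target during transfer: ω₂·t = 1.3892 rad = 79.60°.
Arrival is 180° from departure on the ellipse, so φ = 180° − 79.60° = 100°.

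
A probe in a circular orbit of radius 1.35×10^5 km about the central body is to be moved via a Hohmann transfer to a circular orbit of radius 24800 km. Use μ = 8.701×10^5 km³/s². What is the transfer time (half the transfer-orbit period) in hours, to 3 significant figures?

t = 21.1 hours

The Hohmann ellipse has a_t = (r₁ + r₂)/2 = 79900 km.
By Kepler's third law the transfer-orbit period is T = 2π√(a_t³/μ), so t = T/2 = 76070 s.
Converting: 76070 s ÷ 3600 s/hour = 21.1 hours.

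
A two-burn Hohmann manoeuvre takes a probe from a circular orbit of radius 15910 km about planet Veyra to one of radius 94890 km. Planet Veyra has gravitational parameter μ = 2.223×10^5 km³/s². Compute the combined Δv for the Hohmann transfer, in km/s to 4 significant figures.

The Hohmann ellipse has a_t = (r₁ + r₂)/2 = 55400 km.
At r₁ the circular-orbit speed is v₁ = √(μ/r₁) = 3.738 km/s.
Transfer-orbit speed at r₁ (vis-viva): v_p = √[μ(2/r₁ − 1/a_t)] = 4.892 km/s.
First burn Δv₁ = |v_p − v₁| = 1.154 km/s.
At r₂, v₂ = √(μ/r₂) = 1.5306 km/s.
Transfer-orbit speed at r₂: v_a = √[μ(2/r₂ − 1/a_t)] = 0.82024 km/s.
Second burn Δv₂ = |v₂ − v_a| = 0.7104 km/s.
Δv = Δv₁ + Δv₂ = 1.154 + 0.7104 = 1.864 km/s.

Δv = 1.864 km/s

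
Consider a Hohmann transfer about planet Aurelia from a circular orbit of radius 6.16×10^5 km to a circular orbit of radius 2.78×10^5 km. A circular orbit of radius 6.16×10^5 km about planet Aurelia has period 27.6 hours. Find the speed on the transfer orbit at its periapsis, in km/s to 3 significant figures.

From Kepler's third law T² = 4π²r³/μ at r = 6.16×10^5 km, T = 27.6 hours = 27.6 × 3600 s = 99360 s: μ = 4π²r³/T² = 9.34714×10^8 km³/s².
Semi-major axis of the transfer orbit: a_t = (6.160×10^5 + 2.780×10^5)/2 = 4.470×10^5 km.
The periapsis of the transfer ellipse is at r = 2.780×10^5 km.
Vis-viva: v = √[μ(2/r − 1/a_t)] = √[9.34714×10^8 × (2/2.780×10^5 − 1/4.470×10^5)] = 68.07 km/s.

v = 68.1 km/s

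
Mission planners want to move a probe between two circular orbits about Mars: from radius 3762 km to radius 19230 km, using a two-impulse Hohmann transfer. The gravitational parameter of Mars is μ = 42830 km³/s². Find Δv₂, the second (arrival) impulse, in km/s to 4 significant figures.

Δv₂ = 0.6387 km/s

Semi-major axis of the transfer orbit: a_t = (3762 + 19230)/2 = 11496 km.
On the circular orbit at r = 19230 km, v_c = √(μ/r) = 1.4924 km/s.
Vis-viva on the transfer ellipse at r = 19230 km gives v_t = √[μ(2/r − 1/a_t)] = 0.85373 km/s.
Δv₂ = |v_t − v_c| = |0.85373 − 1.4924| = 0.6387 km/s.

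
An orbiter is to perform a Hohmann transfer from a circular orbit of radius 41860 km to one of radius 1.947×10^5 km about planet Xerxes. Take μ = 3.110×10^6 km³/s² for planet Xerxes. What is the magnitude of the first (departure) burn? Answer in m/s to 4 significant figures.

Transfer-ellipse semi-major axis a_t = (r₁ + r₂)/2 = (41860 + 1.947×10^5)/2 = 1.1828×10^5 km.
On the circular orbit at r = 41860 km, v_c = √(μ/r) = 8.61947 km/s.
Vis-viva on the transfer ellipse at r = 41860 km gives v_t = √[μ(2/r − 1/a_t)] = 11.0588 km/s.
Δv₁ = |v_t − v_c| = |11.0588 − 8.61947| = 2.439 km/s.

Δv₁ = 2439 m/s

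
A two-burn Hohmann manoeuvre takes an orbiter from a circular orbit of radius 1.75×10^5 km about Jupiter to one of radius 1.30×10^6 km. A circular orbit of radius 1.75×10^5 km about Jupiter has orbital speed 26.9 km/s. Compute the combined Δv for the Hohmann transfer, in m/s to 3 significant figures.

Δv = 13900 m/s

From the circular-orbit relation v² = μ/r at r = 1.75×10^5 km: μ = v²r = (26.9)² × 1.75×10^5 = 1.26632×10^8 km³/s².
The Hohmann ellipse has a_t = (r₁ + r₂)/2 = 7.375×10^5 km.
Circular speed at r₁: v₁ = √(μ/r₁) = √(1.26632×10^8/1.750×10^5) = 26.900 km/s.
On the transfer ellipse at r₁, vis-viva equation gives v_p = √[μ(2/r₁ − 1/a_t)] = 35.714 km/s.
First burn Δv₁ = |v_p − v₁| = 8.814 km/s.
At r₂, v₂ = √(μ/r₂) = 9.870 km/s.
Transfer-orbit speed at r₂: v_a = √[μ(2/r₂ − 1/a_t)] = 4.808 km/s.
Second burn Δv₂ = |v₂ − v_a| = 5.062 km/s.
Total Δv = Δv₁ + Δv₂ = 13.88 km/s.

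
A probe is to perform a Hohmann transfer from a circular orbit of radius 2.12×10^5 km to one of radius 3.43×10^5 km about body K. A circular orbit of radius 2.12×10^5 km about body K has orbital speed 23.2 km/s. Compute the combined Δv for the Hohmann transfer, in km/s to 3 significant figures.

Δv = 4.89 km/s

From the circular-orbit relation v² = μ/r at r = 2.12×10^5 km: μ = v²r = (23.2)² × 2.12×10^5 = 1.14107×10^8 km³/s².
The Hohmann ellipse has a_t = (r₁ + r₂)/2 = 2.775×10^5 km.
At r₁ the circular-orbit speed is v₁ = √(μ/r₁) = 23.200 km/s.
On the transfer ellipse at r₁, v² = μ(2/r − 1/a) gives v_p = √[μ(2/r₁ − 1/a_t)] = 25.793 km/s.
First burn Δv₁ = |v_p − v₁| = 2.593 km/s.
Circular speed at r₂: v₂ = √(μ/r₂) = 18.239 km/s.
Transfer-orbit speed at r₂: v_a = √[μ(2/r₂ − 1/a_t)] = 15.942 km/s.
Second burn Δv₂ = |v₂ − v_a| = 2.297 km/s.
Total Δv = Δv₁ + Δv₂ = 4.890 km/s.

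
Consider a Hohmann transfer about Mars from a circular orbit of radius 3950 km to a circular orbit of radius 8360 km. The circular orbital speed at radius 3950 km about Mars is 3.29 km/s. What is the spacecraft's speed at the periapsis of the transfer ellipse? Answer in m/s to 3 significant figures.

v = 3830 m/s

From the circular-orbit relation v² = μ/r at r = 3950 km: μ = v²r = (3.29)² × 3950 = 42755.2 km³/s².
Transfer-ellipse semi-major axis a_t = (r₁ + r₂)/2 = (3950 + 8360)/2 = 6155 km.
The periapsis of the transfer ellipse is at r = 3950 km.
Applying v² = μ(2/r − 1/a_t): v = 3.834 km/s.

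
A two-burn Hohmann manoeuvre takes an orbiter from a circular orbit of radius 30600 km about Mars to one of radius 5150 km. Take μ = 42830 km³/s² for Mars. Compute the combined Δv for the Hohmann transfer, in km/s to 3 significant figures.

Δv = 1.44 km/s

Transfer-ellipse semi-major axis a_t = (r₁ + r₂)/2 = (30600 + 5150)/2 = 17875 km.
Circular speed at r₁: v₁ = √(μ/r₁) = √(42830/30600) = 1.183 km/s.
Transfer-orbit speed at r₁ (vis-viva): v_a = √[μ(2/r₁ − 1/a_t)] = 0.6350 km/s.
First burn Δv₁ = |v_a − v₁| = 0.5480 km/s.
Circular speed at r₂: v₂ = √(μ/r₂) = 2.8838 km/s.
Transfer-orbit speed at r₂: v_p = √[μ(2/r₂ − 1/a_t)] = 3.7732 km/s.
Second burn Δv₂ = |v₂ − v_p| = 0.8894 km/s.
Δv = Δv₁ + Δv₂ = 0.5480 + 0.8894 = 1.437 km/s.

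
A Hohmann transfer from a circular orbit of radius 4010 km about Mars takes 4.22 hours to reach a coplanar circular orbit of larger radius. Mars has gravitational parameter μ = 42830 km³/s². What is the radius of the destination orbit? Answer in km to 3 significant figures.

Transfer time t = 4.22 hours = 15192 s, and t = π√(a_t³/μ).
So a_t = (μ t²/π²)^(1/3) = (42830 × (15192)² / π²)^(1/3) = 10005 km.
Since a_t = (r₁ + r₂)/2, r₂ = 2a_t − r₁ = 2×10005 − 4010 = 16000 km.

r₂ = 16000 km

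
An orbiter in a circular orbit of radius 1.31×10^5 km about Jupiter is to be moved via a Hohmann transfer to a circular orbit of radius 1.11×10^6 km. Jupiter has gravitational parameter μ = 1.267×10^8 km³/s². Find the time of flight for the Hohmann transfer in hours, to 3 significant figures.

Semi-major axis of the transfer orbit: a_t = (1.310×10^5 + 1.110×10^6)/2 = 6.205×10^5 km.
By Kepler's third law the transfer-orbit period is T = 2π√(a_t³/μ), so t = T/2 = 1.364×10^5 s.
Converting: 1.364×10^5 s ÷ 3600 s/hour = 37.9 hours.

t = 37.9 hours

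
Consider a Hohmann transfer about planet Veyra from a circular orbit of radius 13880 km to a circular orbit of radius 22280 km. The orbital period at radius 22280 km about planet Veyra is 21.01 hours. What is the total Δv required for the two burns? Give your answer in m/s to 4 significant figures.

From Kepler's third law T² = 4π²r³/μ at r = 22280 km, T = 21.01 hours = 21.01 × 3600 s = 75636 s: μ = 4π²r³/T² = 76321.7 km³/s².
Transfer-ellipse semi-major axis a_t = (r₁ + r₂)/2 = (13880 + 22280)/2 = 18080 km.
Circular speed at r₁: v₁ = √(μ/r₁) = √(76321.7/13880) = 2.34493 km/s.
Transfer-orbit speed at r₁ (vis-viva): v_p = √[μ(2/r₁ − 1/a_t)] = 2.60308 km/s.
First burn Δv₁ = |v_p − v₁| = 0.25815 km/s.
Circular speed at r₂: v₂ = √(μ/r₂) = 1.85083 km/s.
Transfer-orbit speed at r₂: v_a = √[μ(2/r₂ − 1/a_t)] = 1.62167 km/s.
Second burn Δv₂ = |v₂ − v_a| = 0.22916 km/s.
Total Δv = Δv₁ + Δv₂ = 0.4873 km/s.

Δv = 487.3 m/s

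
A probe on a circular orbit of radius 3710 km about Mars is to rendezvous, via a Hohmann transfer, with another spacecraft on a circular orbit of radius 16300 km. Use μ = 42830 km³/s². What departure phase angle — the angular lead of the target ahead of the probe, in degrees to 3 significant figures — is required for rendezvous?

Transfer-ellipse semi-major axis a_t = (r₁ + r₂)/2 = (3710 + 16300)/2 = 10005 km.
The half-period of the transfer ellipse is t = π√(a_t³/μ) = 15192 s.
Target angular speed ω₂ = √(μ/r₂³) = 9.9447×10^-5 rad/s.
Angle swept by the target during transfer: ω₂·t = 1.5108 rad = 86.56°.
Arrival is 180° from departure on the ellipse, so φ = 180° − 86.56° = 93.4°.

φ = 93.4°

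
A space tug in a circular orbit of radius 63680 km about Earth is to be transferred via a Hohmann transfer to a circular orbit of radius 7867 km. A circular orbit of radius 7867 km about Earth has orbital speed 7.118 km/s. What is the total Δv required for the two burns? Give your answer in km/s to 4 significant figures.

From the circular-orbit relation v² = μ/r at r = 7867 km: μ = v²r = (7.118)² × 7867 = 3.98589×10^5 km³/s².
Semi-major axis of the transfer orbit: a_t = (63680 + 7867)/2 = 35773.5 km.
Circular speed at r₁: v₁ = √(μ/r₁) = √(3.98589×10^5/63680) = 2.5018 km/s.
Transfer-orbit speed at r₁ (v² = μ(2/r − 1/a)): v_a = √[μ(2/r₁ − 1/a_t)] = 1.1732 km/s.
First burn Δv₁ = |v_a − v₁| = 1.3286 km/s.
Circular speed at r₂: v₂ = √(μ/r₂) = 7.1180 km/s.
Transfer-orbit speed at r₂: v_p = √[μ(2/r₂ − 1/a_t)] = 9.4968 km/s.
Second burn Δv₂ = |v₂ − v_p| = 2.3788 km/s.
Δv = Δv₁ + Δv₂ = 1.3286 + 2.3788 = 3.707 km/s.

Δv = 3.707 km/s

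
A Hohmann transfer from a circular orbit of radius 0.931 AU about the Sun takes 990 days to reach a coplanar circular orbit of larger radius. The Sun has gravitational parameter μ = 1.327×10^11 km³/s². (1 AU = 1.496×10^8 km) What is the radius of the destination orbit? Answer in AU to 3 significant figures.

In km: r₁ = 0.931 × 1.496×10^8 = 1.392776×10^8 km.
Transfer time t = 990 days = 8.5536×10^7 s, and t = π√(a_t³/μ).
So a_t = (μ t²/π²)^(1/3) = (1.327×10^11 × (8.5536×10^7)² / π²)^(1/3) = 4.6163×10^8 km.
Since a_t = (r₁ + r₂)/2, r₂ = 2a_t − r₁ = 2×4.6163×10^8 − 1.392776×10^8 = 7.839824×10^8 km.
In AU: r₂ = 7.839824×10^8 / 1.496×10^8 = 5.24 AU.

r₂ = 5.24 AU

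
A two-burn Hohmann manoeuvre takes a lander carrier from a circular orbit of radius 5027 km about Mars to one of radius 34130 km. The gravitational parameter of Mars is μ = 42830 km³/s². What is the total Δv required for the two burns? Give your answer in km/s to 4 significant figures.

Δv = 1.488 km/s

Transfer-ellipse semi-major axis a_t = (r₁ + r₂)/2 = (5027 + 34130)/2 = 19578.5 km.
Circular speed at r₁: v₁ = √(μ/r₁) = √(42830/5027) = 2.919 km/s.
Transfer-orbit speed at r₁ (vis-viva equation): v_p = √[μ(2/r₁ − 1/a_t)] = 3.854 km/s.
First burn Δv₁ = |v_p − v₁| = 0.9350 km/s.
At r₂, v₂ = √(μ/r₂) = 1.1202 km/s.
Transfer-orbit speed at r₂: v_a = √[μ(2/r₂ − 1/a_t)] = 0.56764 km/s.
Second burn Δv₂ = |v₂ − v_a| = 0.5526 km/s.
Total Δv = Δv₁ + Δv₂ = 1.488 km/s.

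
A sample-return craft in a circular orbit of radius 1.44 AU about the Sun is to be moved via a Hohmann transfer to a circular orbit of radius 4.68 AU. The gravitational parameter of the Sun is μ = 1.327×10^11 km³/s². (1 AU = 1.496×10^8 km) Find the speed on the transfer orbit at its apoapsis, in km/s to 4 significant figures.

In km: r₁ = 1.44 × 1.496×10^8 = 2.15424×10^8 km; r₂ = 4.68 × 1.496×10^8 = 7.00128×10^8 km.
Semi-major axis of the transfer orbit: a_t = (2.15424×10^8 + 7.00128×10^8)/2 = 4.57776×10^8 km.
The apoapsis of the transfer ellipse is at r = 7.00128×10^8 km.
Vis-viva: v = √[μ(2/r − 1/a_t)] = √[1.327×10^11 × (2/7.00128×10^8 − 1/4.57776×10^8)] = 9.444 km/s.

v = 9.444 km/s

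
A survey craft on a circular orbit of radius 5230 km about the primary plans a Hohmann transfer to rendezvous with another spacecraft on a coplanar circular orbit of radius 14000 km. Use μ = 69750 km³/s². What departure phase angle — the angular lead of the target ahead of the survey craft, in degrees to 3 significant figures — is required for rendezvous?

Semi-major axis of the transfer orbit: a_t = (5230 + 14000)/2 = 9615 km.
Transfer time t = π√(a_t³/μ) = 11220 s.
The target's mean motion on its circular orbit is ω₂ = √(μ/r₂³) = 1.594×10^-4 rad/s.
Angle swept by the target during transfer: ω₂·t = 1.788 rad = 102.4°.
Arrival is 180° from departure on the ellipse, so φ = 180° − 102.4° = 77.6°.

φ = 77.6°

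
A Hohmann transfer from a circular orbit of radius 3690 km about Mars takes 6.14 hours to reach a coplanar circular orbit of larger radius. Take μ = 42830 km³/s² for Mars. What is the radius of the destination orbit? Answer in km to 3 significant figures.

r₂ = 22000 km

Transfer time t = 6.14 hours = 22104 s, and t = π√(a_t³/μ).
So a_t = (μ t²/π²)^(1/3) = (42830 × (22104)² / π²)^(1/3) = 12847 km.
Since a_t = (r₁ + r₂)/2, r₂ = 2a_t − r₁ = 2×12847 − 3690 = 22004 km.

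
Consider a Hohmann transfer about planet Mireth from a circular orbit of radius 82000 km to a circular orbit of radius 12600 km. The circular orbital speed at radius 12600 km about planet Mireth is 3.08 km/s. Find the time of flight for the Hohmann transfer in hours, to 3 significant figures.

From the circular-orbit relation v² = μ/r at r = 12600 km: μ = v²r = (3.08)² × 12600 = 1.19529×10^5 km³/s².
The Hohmann ellipse has a_t = (r₁ + r₂)/2 = 47300 km.
By Kepler's third law the transfer-orbit period is T = 2π√(a_t³/μ), so t = T/2 = 93480 s.
Converting: 93480 s ÷ 3600 s/hour = 26.0 hours.

t = 26.0 hours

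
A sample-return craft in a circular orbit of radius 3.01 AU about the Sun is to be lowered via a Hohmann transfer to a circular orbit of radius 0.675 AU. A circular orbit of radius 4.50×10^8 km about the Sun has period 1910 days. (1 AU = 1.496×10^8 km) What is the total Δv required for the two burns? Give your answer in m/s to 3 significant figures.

Δv = 16800 m/s

From Kepler's third law T² = 4π²r³/μ at r = 4.50×10^8 km, T = 1910 days = 1910 × 86400 s = 1.65024×10^8 s: μ = 4π²r³/T² = 1.32100×10^11 km³/s².
In km: r₁ = 3.01 × 1.496×10^8 = 4.50296×10^8 km; r₂ = 0.675 × 1.496×10^8 = 1.0098×10^8 km.
Transfer-ellipse semi-major axis a_t = (r₁ + r₂)/2 = (4.50296×10^8 + 1.0098×10^8)/2 = 2.75638×10^8 km.
Circular speed at r₁: v₁ = √(μ/r₁) = √(1.32100×10^11/4.50296×10^8) = 17.128 km/s.
Transfer-orbit speed at r₁ (v² = μ(2/r − 1/a)): v_a = √[μ(2/r₁ − 1/a_t)] = 10.367 km/s.
First burn Δv₁ = |v_a − v₁| = 6.761 km/s.
At r₂, v₂ = √(μ/r₂) = 36.17 km/s.
Transfer-orbit speed at r₂: v_p = √[μ(2/r₂ − 1/a_t)] = 46.23 km/s.
Second burn Δv₂ = |v₂ − v_p| = 10.06 km/s.
Δv = Δv₁ + Δv₂ = 6.761 + 10.06 = 16.82 km/s.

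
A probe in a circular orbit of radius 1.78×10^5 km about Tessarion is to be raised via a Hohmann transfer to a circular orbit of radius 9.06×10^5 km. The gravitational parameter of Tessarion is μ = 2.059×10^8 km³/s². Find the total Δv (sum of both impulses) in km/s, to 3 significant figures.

The Hohmann ellipse has a_t = (r₁ + r₂)/2 = 5.420×10^5 km.
Circular speed at r₁: v₁ = √(μ/r₁) = √(2.059×10^8/1.780×10^5) = 34.011 km/s.
On the transfer ellipse at r₁, vis-viva equation gives v_p = √[μ(2/r₁ − 1/a_t)] = 43.973 km/s.
First burn Δv₁ = |v_p − v₁| = 9.962 km/s.
At r₂, v₂ = √(μ/r₂) = 15.075 km/s.
Transfer-orbit speed at r₂: v_a = √[μ(2/r₂ − 1/a_t)] = 8.6392 km/s.
Second burn Δv₂ = |v₂ − v_a| = 6.436 km/s.
Total Δv = Δv₁ + Δv₂ = 16.40 km/s.

Δv = 16.4 km/s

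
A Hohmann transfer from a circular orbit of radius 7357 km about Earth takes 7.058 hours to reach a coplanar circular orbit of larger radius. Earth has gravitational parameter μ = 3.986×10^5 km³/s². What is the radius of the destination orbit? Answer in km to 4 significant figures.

Transfer time t = 7.058 hours = 25408.8 s, and t = π√(a_t³/μ).
So a_t = (μ t²/π²)^(1/3) = (3.986×10^5 × (25408.8)² / π²)^(1/3) = 29653 km.
Since a_t = (r₁ + r₂)/2, r₂ = 2a_t − r₁ = 2×29653 − 7357 = 51949 km.

r₂ = 51950 km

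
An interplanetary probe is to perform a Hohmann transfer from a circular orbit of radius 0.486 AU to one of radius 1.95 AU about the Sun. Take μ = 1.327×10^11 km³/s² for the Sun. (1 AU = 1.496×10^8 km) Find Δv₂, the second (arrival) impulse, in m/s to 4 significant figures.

Δv₂ = 7856 m/s

In km: r₁ = 0.486 × 1.496×10^8 = 7.27056×10^7 km; r₂ = 1.95 × 1.496×10^8 = 2.9172×10^8 km.
Transfer-ellipse semi-major axis a_t = (r₁ + r₂)/2 = (7.27056×10^7 + 2.9172×10^8)/2 = 1.822128×10^8 km.
Circular speed at r = 2.9172×10^8 km: v_c = √(μ/r) = 21.328 km/s.
Vis-viva on the transfer ellipse at r = 2.9172×10^8 km gives v_t = √[μ(2/r − 1/a_t)] = 13.472 km/s.
Δv₂ = |v_t − v_c| = |13.472 − 21.328| = 7.856 km/s.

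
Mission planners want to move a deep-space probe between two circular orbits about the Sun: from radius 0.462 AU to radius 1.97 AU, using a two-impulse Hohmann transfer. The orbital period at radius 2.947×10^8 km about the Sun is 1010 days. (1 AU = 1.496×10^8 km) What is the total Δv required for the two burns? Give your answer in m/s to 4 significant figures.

From Kepler's third law T² = 4π²r³/μ at r = 2.947×10^8 km, T = 1010 days = 1010 × 86400 s = 8.7264×10^7 s: μ = 4π²r³/T² = 1.32687×10^11 km³/s².
In km: r₁ = 0.462 × 1.496×10^8 = 6.91152×10^7 km; r₂ = 1.97 × 1.496×10^8 = 2.94712×10^8 km.
Semi-major axis of the transfer orbit: a_t = (6.91152×10^7 + 2.94712×10^8)/2 = 1.819136×10^8 km.
Circular speed at r₁: v₁ = √(μ/r₁) = √(1.32687×10^11/6.91152×10^7) = 43.82 km/s.
Transfer-orbit speed at r₁ (v² = μ(2/r − 1/a)): v_p = √[μ(2/r₁ − 1/a_t)] = 55.77 km/s.
First burn Δv₁ = |v_p − v₁| = 11.95 km/s.
At r₂, v₂ = √(μ/r₂) = 21.22 km/s.
Transfer-orbit speed at r₂: v_a = √[μ(2/r₂ − 1/a_t)] = 13.08 km/s.
Second burn Δv₂ = |v₂ − v_a| = 8.140 km/s.
Δv = Δv₁ + Δv₂ = 11.95 + 8.140 = 20.09 km/s.

Δv = 20090 m/s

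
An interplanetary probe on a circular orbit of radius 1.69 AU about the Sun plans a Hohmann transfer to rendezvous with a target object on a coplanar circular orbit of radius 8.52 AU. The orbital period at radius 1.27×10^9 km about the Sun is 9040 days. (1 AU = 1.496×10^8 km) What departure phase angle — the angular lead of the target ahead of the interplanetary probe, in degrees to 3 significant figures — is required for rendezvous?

From Kepler's third law T² = 4π²r³/μ at r = 1.27×10^9 km, T = 9040 days = 9040 × 86400 s = 7.81056×10^8 s: μ = 4π²r³/T² = 1.32558×10^11 km³/s².
In km: r₁ = 1.69 × 1.496×10^8 = 2.52824×10^8 km; r₂ = 8.52 × 1.496×10^8 = 1.274592×10^9 km.
The Hohmann ellipse has a_t = (r₁ + r₂)/2 = 7.63708×10^8 km.
Transfer time t = π√(a_t³/μ) = 1.821×10^8 s.
Target angular speed ω₂ = √(μ/r₂³) = 8.001×10^-9 rad/s.
Angle swept by the target during transfer: ω₂·t = 1.457 rad = 83.48°.
The interplanetary probe traverses 180° on the transfer ellipse, so the target must lead by 180° − 83.48° = 96.5°.

φ = 96.5°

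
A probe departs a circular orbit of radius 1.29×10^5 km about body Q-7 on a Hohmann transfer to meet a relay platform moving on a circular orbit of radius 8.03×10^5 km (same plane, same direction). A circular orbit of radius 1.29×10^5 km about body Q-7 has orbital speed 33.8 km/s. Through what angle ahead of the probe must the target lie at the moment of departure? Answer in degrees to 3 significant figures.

φ = 100°

From the circular-orbit relation v² = μ/r at r = 1.29×10^5 km: μ = v²r = (33.8)² × 1.29×10^5 = 1.47375×10^8 km³/s².
Transfer-ellipse semi-major axis a_t = (r₁ + r₂)/2 = (1.290×10^5 + 8.030×10^5)/2 = 4.660×10^5 km.
The half-period of the transfer ellipse is t = π√(a_t³/μ) = 82320 s.
The target's mean motion on its circular orbit is ω₂ = √(μ/r₂³) = 1.687×10^-5 rad/s.
Angle swept by the target during transfer: ω₂·t = 1.389 rad = 79.58°.
Arrival is 180° from departure on the ellipse, so φ = 180° − 79.58° = 100°.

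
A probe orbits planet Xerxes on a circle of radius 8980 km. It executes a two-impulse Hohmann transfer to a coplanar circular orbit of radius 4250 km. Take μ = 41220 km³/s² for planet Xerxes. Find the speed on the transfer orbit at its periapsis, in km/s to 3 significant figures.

v = 3.63 km/s

Semi-major axis of the transfer orbit: a_t = (8980 + 4250)/2 = 6615 km.
The periapsis of the transfer ellipse is at r = 4250 km.
Vis-viva: v = √[μ(2/r − 1/a_t)] = √[41220 × (2/4250 − 1/6615)] = 3.629 km/s.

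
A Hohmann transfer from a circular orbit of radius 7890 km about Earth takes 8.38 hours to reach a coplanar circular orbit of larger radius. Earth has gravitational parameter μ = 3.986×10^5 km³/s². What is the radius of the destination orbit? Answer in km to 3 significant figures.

Transfer time t = 8.38 hours = 30168 s, and t = π√(a_t³/μ).
So a_t = (μ t²/π²)^(1/3) = (3.986×10^5 × (30168)² / π²)^(1/3) = 33249 km.
Since a_t = (r₁ + r₂)/2, r₂ = 2a_t − r₁ = 2×33249 − 7890 = 58608 km.

r₂ = 58600 km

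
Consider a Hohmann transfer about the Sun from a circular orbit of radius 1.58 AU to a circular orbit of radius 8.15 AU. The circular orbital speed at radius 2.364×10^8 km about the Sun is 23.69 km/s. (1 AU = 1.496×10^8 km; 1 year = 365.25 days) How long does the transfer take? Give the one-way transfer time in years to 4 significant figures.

From the circular-orbit relation v² = μ/r at r = 2.364×10^8 km: μ = v²r = (23.69)² × 2.364×10^8 = 1.32671×10^11 km³/s².
In km: r₁ = 1.58 × 1.496×10^8 = 2.36368×10^8 km; r₂ = 8.15 × 1.496×10^8 = 1.21924×10^9 km.
Semi-major axis of the transfer orbit: a_t = (2.36368×10^8 + 1.21924×10^9)/2 = 7.27804×10^8 km.
By Kepler's third law the transfer-orbit period is T = 2π√(a_t³/μ), so t = T/2 = 1.6935×10^8 s.
Converting: 1.6935×10^8 s ÷ 3.15576×10^7 s/year (365.25 × 86400) = 5.366 years.

t = 5.366 years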